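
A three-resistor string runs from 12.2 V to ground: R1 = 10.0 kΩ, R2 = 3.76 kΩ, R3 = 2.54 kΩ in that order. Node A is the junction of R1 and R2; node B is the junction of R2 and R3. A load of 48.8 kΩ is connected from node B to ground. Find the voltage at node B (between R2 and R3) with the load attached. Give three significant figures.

V ≈ 1.82 V

At node B, R3 is in parallel with the load: R3‖R_L = 2.414 kΩ.
Below node A the resistance is R2 + (R3‖R_L) = 6.174 kΩ, so V_A = 12.2 × 6.174/16.17 = 4.657 V.
Then V_B = V_A × (R3‖R_L)/(R2 + R3‖R_L) = 4.657 × 2.414/6.174 = 1.82 V.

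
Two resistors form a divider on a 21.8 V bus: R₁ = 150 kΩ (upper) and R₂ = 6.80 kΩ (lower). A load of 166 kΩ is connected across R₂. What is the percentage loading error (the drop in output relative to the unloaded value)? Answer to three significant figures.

The divider's output (Thévenin) resistance is R₁‖R₂ = 6.505 kΩ.
Fractional drop under load = R_th/(R_th + R_L) = 6.505 / (6.505 + 166) = 0.03771.
So the output falls by 3.77 %.

3.77 %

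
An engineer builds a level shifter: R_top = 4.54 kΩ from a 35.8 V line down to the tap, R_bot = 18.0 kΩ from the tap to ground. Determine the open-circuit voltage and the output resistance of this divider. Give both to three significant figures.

V_th = 28.6 V, R_th = 3.63 kΩ

V_th is the open-circuit tap voltage: 35.8 × 18.0/(4.54 + 18.0) = 28.6 V.
With the supply zeroed, R_top and R_bot appear in parallel from the tap: R_th = R_top‖R_bot = (4.54 × 18.0)/22.54 = 3.63 kΩ.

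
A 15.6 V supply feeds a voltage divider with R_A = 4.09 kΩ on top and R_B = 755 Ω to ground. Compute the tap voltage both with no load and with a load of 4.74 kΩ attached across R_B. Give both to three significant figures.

Open-circuit: V = 15.6 × 755/(4090 + 755) = 2.43 V.
With the load, R_B becomes R_B‖R_L = 651.3 Ω, so V = 15.6 × 651.3/4741 = 2.14 V.

Unloaded: 2.43 V; loaded: 2.14 V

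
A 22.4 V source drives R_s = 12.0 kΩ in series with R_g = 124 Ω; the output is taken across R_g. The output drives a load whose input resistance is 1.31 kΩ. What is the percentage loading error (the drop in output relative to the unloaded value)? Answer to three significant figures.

Unloaded V = 22.4 × 124/12120 = 0.22910 V.
Loaded: R_g‖R_L = 113.3 Ω, giving V = 22.4 × 113.3/12110 = 0.20947 V.
Drop = (0.22910 − 0.20947) / 0.22910 = 8.57 %.

8.57 %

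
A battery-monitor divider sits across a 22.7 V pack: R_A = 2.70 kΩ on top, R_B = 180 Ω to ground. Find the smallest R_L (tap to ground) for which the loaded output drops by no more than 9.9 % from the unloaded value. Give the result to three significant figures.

Output resistance R_th = R_A‖R_B = (2700 × 180)/2880 = 168.8 Ω.
The fractional drop is R_th/(R_th + R_L); requiring this ≤ 0.0990 gives R_L ≥ R_th(1/0.0990 − 1) = 168.8 × 9.101 = 1.54 kΩ.

R_L(min) ≈ 1.54 kΩ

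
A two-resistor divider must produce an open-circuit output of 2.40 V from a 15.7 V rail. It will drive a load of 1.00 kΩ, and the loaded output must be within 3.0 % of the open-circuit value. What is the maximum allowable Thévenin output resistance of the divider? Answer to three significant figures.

Loading drop = R_th/(R_th + R_L) ≤ 0.0300, so R_th ≤ R_L · ε/(1−ε) = 1.00 kΩ × 0.0300/0.9700 = 30.9 Ω.
(Any R1, R2 with R2/(R1+R2) = 0.153 and R1‖R2 ≤ 30.9 Ω will meet the spec.)

R_th ≤ 30.9 Ω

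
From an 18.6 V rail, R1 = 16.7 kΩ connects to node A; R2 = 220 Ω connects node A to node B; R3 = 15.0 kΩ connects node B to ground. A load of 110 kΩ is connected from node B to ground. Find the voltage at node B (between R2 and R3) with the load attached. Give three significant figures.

At node B, R3 is in parallel with the load: R3‖R_L = 13200 Ω.
Below node A the resistance is R2 + (R3‖R_L) = 13420 Ω, so V_A = 18.6 × 13420/30120 = 8.287 V.
Then V_B = V_A × (R3‖R_L)/(R2 + R3‖R_L) = 8.287 × 13200/13420 = 8.15 V.

V ≈ 8.15 V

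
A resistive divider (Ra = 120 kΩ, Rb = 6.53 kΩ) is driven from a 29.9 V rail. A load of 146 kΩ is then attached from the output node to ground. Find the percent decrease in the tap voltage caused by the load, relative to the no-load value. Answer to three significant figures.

The divider's output (Thévenin) resistance is Ra‖Rb = 6.193 kΩ.
Fractional drop under load = R_th/(R_th + R_L) = 6.193 / (6.193 + 146) = 0.04069.
So the output falls by 4.07 %.

4.07 %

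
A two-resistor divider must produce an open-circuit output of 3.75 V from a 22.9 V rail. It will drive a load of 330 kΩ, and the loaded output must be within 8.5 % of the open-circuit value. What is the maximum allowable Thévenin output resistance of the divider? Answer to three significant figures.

R_th ≤ 30.7 kΩ

Loading drop = R_th/(R_th + R_L) ≤ 0.0850, so R_th ≤ R_L · ε/(1−ε) = 330 kΩ × 0.0850/0.9150 = 30.7 kΩ.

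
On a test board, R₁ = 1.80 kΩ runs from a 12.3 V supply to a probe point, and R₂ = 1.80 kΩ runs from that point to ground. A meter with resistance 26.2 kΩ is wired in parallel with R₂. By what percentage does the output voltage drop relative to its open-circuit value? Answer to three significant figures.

The divider's output (Thévenin) resistance is R₁‖R₂ = 0.9000 kΩ.
Fractional drop under load = R_th/(R_th + R_L) = 0.9000 / (0.9000 + 26.2) = 0.03321.
So the output falls by 3.32 %.

3.32 %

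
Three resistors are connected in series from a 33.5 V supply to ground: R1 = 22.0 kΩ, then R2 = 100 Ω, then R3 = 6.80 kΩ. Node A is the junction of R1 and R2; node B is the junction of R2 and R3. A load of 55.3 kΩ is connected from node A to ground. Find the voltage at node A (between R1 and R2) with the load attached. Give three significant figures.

V ≈ 7.30 V

Below node A the series string R2+R3 = 6900 Ω sits in parallel with the 55300 Ω load: 6135 Ω.
V_A = 33.5 × 6135/(22000 + 6135) = 7.30 V.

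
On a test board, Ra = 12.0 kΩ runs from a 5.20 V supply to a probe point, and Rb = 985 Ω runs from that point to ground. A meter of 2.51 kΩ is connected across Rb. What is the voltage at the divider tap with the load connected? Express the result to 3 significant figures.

V_out ≈ 0.289 V

The load sits in parallel with Rb: Rb‖R_L = (985 × 2510) / (985 + 2510) = 707.4 Ω.
V_out = 5.20 × 707.4 / (12000 + 707.4) = 5.20 × 707.4/12710 = 0.289 V.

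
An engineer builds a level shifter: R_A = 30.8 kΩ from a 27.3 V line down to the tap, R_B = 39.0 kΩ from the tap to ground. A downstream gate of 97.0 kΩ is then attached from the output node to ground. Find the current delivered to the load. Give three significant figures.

I_L ≈ 0.134 mA

R_B‖R_L = 27.82 kΩ; V_out = 27.3 × 27.82/58.62 = 12.96 V.
I_L = V_out / R_L = 12.96 / 97.0 kΩ = 0.134 mA.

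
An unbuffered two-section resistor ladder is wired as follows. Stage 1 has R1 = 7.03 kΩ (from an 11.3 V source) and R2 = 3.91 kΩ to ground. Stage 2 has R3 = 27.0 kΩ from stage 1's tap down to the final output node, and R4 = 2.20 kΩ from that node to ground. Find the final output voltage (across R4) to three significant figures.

V_out ≈ 0.280 V

Stage 2 presents R3+R4 = 29.20 kΩ as a load on stage 1's tap.
Stage 1's lower leg becomes R2‖(R3+R4) = 3.448 kΩ, so V_mid = 11.3 × 3.448/10.48 = 3.719 V.
Stage 2 is itself unloaded: V_out = V_mid × R4/(R3+R4) = 3.719 × 2.20/29.20 = 0.280 V.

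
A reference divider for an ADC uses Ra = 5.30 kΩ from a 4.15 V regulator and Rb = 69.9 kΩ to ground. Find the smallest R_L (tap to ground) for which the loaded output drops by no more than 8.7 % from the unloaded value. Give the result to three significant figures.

R_L(min) ≈ 51.7 kΩ

Output resistance R_th = Ra‖Rb = (5.30 × 69.9)/75.20 = 4.926 kΩ.
The fractional drop is R_th/(R_th + R_L); requiring this ≤ 0.0870 gives R_L ≥ R_th(1/0.0870 − 1) = 4.926 × 10.49 = 51.7 kΩ.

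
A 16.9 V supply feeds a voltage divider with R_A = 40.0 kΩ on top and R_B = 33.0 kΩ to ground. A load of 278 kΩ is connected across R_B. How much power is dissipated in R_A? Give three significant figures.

P ≈ 2.37 mW

Total resistance from the source is R_A + (R_B‖R_L) = 69.50 kΩ, so I = 16.9/69.50 kΩ = 0.2432 mA.
P = I²·R_A = (0.2432 mA)² × 40.0 kΩ = 2.37 mW.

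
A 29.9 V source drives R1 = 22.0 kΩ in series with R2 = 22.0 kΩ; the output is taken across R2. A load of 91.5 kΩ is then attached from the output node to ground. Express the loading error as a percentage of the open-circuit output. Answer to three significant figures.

The divider's output (Thévenin) resistance is R1‖R2 = 11.00 kΩ.
Fractional drop under load = R_th/(R_th + R_L) = 11.00 / (11.00 + 91.5) = 0.1073.
So the output falls by 10.7 %.

10.7 %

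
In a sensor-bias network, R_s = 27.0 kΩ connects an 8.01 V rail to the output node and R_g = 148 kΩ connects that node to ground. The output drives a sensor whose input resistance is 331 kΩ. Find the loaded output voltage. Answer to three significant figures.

V_out ≈ 6.34 V

The load sits in parallel with R_g: R_g‖R_L = (148 × 331) / (148 + 331) = 102.3 kΩ.
V_out = 8.01 × 102.3 / (27.0 + 102.3) = 8.01 × 102.3/129.3 = 6.34 V.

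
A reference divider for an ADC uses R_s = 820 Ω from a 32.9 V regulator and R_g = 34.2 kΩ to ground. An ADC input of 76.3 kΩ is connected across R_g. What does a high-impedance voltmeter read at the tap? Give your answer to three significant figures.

The load sits in parallel with R_g: R_g‖R_L = (34200 × 76300) / (34200 + 76300) = 23620 Ω.
V_out = 32.9 × 23620 / (820 + 23620) = 32.9 × 23620/24440 = 31.8 V.

V_out ≈ 31.8 V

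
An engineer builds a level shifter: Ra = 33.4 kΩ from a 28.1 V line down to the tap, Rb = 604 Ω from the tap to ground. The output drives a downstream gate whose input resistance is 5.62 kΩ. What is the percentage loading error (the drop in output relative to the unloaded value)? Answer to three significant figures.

9.55 %

The divider's output (Thévenin) resistance is Ra‖Rb = 593.3 Ω.
Fractional drop under load = R_th/(R_th + R_L) = 593.3 / (593.3 + 5620) = 0.09548.
So the output falls by 9.55 %.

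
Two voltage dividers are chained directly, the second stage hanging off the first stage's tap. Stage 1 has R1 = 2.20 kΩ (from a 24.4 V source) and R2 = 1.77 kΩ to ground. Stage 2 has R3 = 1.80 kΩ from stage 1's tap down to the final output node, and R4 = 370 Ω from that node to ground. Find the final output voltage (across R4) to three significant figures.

V_out ≈ 1.28 V

Stage 2 presents R3+R4 = 2170 Ω as a load on stage 1's tap.
Stage 1's lower leg becomes R2‖(R3+R4) = 974.8 Ω, so V_mid = 24.4 × 974.8/3175 = 7.492 V.
Stage 2 is itself unloaded: V_out = V_mid × R4/(R3+R4) = 7.492 × 370/2170 = 1.28 V.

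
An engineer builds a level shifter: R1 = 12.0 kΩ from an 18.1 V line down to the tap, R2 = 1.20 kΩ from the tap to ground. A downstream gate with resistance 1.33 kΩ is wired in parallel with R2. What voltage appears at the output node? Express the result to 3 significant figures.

V_out ≈ 0.904 V

The load sits in parallel with R2: R2‖R_L = (1.20 × 1.33) / (1.20 + 1.33) = 0.6308 kΩ.
V_out = 18.1 × 0.6308 / (12.0 + 0.6308) = 18.1 × 0.6308/12.63 = 0.904 V.
(Unloaded it would have been 1.65 V.)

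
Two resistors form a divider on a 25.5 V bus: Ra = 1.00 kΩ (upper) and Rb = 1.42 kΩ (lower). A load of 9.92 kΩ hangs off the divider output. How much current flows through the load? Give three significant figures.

Rb‖R_L = 1.242 kΩ; V_out = 25.5 × 1.242/2.242 = 14.13 V.
I_L = V_out / R_L = 14.13 / 9.92 kΩ = 1.42 mA.

I_L ≈ 1.42 mA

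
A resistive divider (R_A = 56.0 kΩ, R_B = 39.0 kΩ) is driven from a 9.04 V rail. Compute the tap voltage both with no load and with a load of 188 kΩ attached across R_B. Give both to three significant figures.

Open-circuit: V = 9.04 × 39.0/(56.0 + 39.0) = 3.71 V.
With the load, R_B becomes R_B‖R_L = 32.30 kΩ, so V = 9.04 × 32.30/88.30 = 3.31 V.

Unloaded: 3.71 V; loaded: 3.31 V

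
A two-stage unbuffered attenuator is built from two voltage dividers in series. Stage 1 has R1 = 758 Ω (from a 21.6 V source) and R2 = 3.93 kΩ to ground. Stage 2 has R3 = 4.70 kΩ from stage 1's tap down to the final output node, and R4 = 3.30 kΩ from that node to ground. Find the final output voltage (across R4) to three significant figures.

V_out ≈ 6.92 V

Stage 2 presents R3+R4 = 8000 Ω as a load on stage 1's tap.
Stage 1's lower leg becomes R2‖(R3+R4) = 2635 Ω, so V_mid = 21.6 × 2635/3393 = 16.78 V.
Stage 2 is itself unloaded: V_out = V_mid × R4/(R3+R4) = 16.78 × 3300/8000 = 6.92 V.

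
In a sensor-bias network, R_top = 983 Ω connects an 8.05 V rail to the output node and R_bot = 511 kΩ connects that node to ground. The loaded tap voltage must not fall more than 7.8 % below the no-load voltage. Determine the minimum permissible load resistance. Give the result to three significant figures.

Output resistance R_th = R_top‖R_bot = (983 × 511000)/512000 = 981.1 Ω.
The fractional drop is R_th/(R_th + R_L); requiring this ≤ 0.0780 gives R_L ≥ R_th(1/0.0780 − 1) = 981.1 × 11.82 = 11.6 kΩ.

R_L(min) ≈ 11.6 kΩ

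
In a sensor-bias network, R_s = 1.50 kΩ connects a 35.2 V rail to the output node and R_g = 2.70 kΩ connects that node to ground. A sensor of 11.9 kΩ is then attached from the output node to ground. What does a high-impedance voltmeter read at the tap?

V_out ≈ 20.9 V

The load sits in parallel with R_g: R_g‖R_L = (2.70 × 11.9) / (2.70 + 11.9) = 2.201 kΩ.
V_out = 35.2 × 2.201 / (1.50 + 2.201) = 35.2 × 2.201/3.701 = 20.9 V.
(Unloaded it would have been 22.6 V.)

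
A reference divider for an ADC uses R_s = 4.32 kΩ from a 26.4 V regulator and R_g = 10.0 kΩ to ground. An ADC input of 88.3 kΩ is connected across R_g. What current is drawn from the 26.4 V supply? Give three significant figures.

R_g‖R_L = 8.983 kΩ, so the source sees R_s + R_g‖R_L = 13.30 kΩ.
I = 26.4 V / 13.30 kΩ = 1.98 mA.

I ≈ 1.98 mA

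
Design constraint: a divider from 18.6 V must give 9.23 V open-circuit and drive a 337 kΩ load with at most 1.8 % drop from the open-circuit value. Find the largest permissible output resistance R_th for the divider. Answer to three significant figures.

Loading drop = R_th/(R_th + R_L) ≤ 0.0180, so R_th ≤ R_L · ε/(1−ε) = 337 kΩ × 0.0180/0.9820 = 6.18 kΩ.
(Any R1, R2 with R2/(R1+R2) = 0.496 and R1‖R2 ≤ 6.18 kΩ will meet the spec.)

R_th ≤ 6.18 kΩ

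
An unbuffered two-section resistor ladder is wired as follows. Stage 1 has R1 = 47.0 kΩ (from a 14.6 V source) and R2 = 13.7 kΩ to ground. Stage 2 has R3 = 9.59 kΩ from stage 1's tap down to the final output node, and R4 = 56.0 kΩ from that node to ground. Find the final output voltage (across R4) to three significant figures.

V_out ≈ 2.42 V

Stage 2 presents R3+R4 = 65.59 kΩ as a load on stage 1's tap.
Stage 1's lower leg becomes R2‖(R3+R4) = 11.33 kΩ, so V_mid = 14.6 × 11.33/58.33 = 2.836 V.
Stage 2 is itself unloaded: V_out = V_mid × R4/(R3+R4) = 2.836 × 56.0/65.59 = 2.42 V.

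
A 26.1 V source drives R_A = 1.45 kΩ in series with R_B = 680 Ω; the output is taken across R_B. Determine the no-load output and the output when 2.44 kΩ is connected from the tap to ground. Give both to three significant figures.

Open-circuit: V = 26.1 × 680/(1450 + 680) = 8.33 V.
With the load, R_B becomes R_B‖R_L = 531.8 Ω, so V = 26.1 × 531.8/1982 = 7.00 V.

Unloaded: 8.33 V; loaded: 7.00 V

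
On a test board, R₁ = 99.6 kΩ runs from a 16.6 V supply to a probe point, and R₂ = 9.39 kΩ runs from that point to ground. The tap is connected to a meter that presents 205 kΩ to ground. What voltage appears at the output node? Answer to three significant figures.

The load sits in parallel with R₂: R₂‖R_L = (9.39 × 205) / (9.39 + 205) = 8.979 kΩ.
V_out = 16.6 × 8.979 / (99.6 + 8.979) = 16.6 × 8.979/108.6 = 1.37 V.

V_out ≈ 1.37 V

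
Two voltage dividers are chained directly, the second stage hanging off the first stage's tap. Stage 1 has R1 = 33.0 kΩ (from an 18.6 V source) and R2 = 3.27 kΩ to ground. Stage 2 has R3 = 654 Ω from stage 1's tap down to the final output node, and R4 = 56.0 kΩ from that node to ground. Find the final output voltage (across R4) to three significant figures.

Stage 2 presents R3+R4 = 56650 Ω as a load on stage 1's tap.
Stage 1's lower leg becomes R2‖(R3+R4) = 3092 Ω, so V_mid = 18.6 × 3092/36090 = 1.593 V.
Stage 2 is itself unloaded: V_out = V_mid × R4/(R3+R4) = 1.593 × 56000/56650 = 1.57 V.

V_out ≈ 1.57 V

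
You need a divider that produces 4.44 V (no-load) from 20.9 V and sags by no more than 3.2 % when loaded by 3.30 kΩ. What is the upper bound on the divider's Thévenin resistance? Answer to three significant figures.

Loading drop = R_th/(R_th + R_L) ≤ 0.0320, so R_th ≤ R_L · ε/(1−ε) = 3.30 kΩ × 0.0320/0.9680 = 109 Ω.
(Any R1, R2 with R2/(R1+R2) = 0.212 and R1‖R2 ≤ 109 Ω will meet the spec.)

R_th ≤ 109 Ω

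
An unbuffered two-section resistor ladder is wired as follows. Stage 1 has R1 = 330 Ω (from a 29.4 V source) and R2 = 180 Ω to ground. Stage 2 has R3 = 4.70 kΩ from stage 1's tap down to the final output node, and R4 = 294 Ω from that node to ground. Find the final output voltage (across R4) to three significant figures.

Stage 2 presents R3+R4 = 4994 Ω as a load on stage 1's tap.
Stage 1's lower leg becomes R2‖(R3+R4) = 173.7 Ω, so V_mid = 29.4 × 173.7/503.7 = 10.14 V.
Stage 2 is itself unloaded: V_out = V_mid × R4/(R3+R4) = 10.14 × 294/4994 = 0.597 V.

V_out ≈ 0.597 V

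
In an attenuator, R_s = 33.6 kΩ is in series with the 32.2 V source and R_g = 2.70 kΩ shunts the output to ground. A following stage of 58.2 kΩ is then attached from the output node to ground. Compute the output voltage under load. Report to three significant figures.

The load sits in parallel with R_g: R_g‖R_L = (2.70 × 58.2) / (2.70 + 58.2) = 2.580 kΩ.
V_out = 32.2 × 2.580 / (33.6 + 2.580) = 32.2 × 2.580/36.18 = 2.30 V.

V_out ≈ 2.30 V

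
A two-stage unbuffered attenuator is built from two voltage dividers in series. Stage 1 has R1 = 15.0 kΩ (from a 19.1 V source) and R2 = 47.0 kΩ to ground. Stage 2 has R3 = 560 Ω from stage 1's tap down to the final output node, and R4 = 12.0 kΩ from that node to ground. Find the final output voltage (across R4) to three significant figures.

Stage 2 presents R3+R4 = 12560 Ω as a load on stage 1's tap.
Stage 1's lower leg becomes R2‖(R3+R4) = 9911 Ω, so V_mid = 19.1 × 9911/24910 = 7.599 V.
Stage 2 is itself unloaded: V_out = V_mid × R4/(R3+R4) = 7.599 × 12000/12560 = 7.26 V.

V_out ≈ 7.26 V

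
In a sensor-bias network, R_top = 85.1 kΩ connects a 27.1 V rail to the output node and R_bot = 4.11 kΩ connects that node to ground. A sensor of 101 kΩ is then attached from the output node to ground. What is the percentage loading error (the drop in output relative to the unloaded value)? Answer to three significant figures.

3.74 %

The divider's output (Thévenin) resistance is R_top‖R_bot = 3.921 kΩ.
Fractional drop under load = R_th/(R_th + R_L) = 3.921 / (3.921 + 101) = 0.03737.
So the output falls by 3.74 %.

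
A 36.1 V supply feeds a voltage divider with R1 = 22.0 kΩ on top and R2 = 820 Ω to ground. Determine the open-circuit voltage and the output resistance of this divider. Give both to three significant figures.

V_th = 1.30 V, R_th = 791 Ω

V_th is the open-circuit tap voltage: 36.1 × 820/(22000 + 820) = 1.30 V.
With the supply zeroed, R1 and R2 appear in parallel from the tap: R_th = R1‖R2 = (22000 × 820)/22820 = 791 Ω.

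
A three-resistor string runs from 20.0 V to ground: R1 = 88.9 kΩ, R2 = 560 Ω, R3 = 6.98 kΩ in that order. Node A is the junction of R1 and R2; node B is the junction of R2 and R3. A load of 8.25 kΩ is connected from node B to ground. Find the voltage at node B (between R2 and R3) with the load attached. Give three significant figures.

At node B, R3 is in parallel with the load: R3‖R_L = 3781 Ω.
Below node A the resistance is R2 + (R3‖R_L) = 4341 Ω, so V_A = 20.0 × 4341/93240 = 0.9311 V.
Then V_B = V_A × (R3‖R_L)/(R2 + R3‖R_L) = 0.9311 × 3781/4341 = 0.811 V.

V ≈ 0.811 V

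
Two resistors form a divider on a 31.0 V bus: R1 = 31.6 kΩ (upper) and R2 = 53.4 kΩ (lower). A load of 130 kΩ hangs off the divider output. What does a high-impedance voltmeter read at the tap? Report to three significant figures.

The load sits in parallel with R2: R2‖R_L = (53.4 × 130) / (53.4 + 130) = 37.85 kΩ.
V_out = 31.0 × 37.85 / (31.6 + 37.85) = 31.0 × 37.85/69.45 = 16.9 V.

V_out ≈ 16.9 V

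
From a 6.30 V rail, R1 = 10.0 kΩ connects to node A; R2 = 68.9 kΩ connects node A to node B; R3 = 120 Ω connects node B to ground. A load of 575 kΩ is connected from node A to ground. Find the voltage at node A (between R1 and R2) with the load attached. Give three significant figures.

Below node A the series string R2+R3 = 69020 Ω sits in parallel with the 575000 Ω load: 61620 Ω.
V_A = 6.30 × 61620/(10000 + 61620) = 5.42 V.

V ≈ 5.42 V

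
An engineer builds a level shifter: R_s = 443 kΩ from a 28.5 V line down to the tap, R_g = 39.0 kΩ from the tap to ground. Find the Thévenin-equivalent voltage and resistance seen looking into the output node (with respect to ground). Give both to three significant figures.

V_th = 2.31 V, R_th = 35.8 kΩ

V_th is the open-circuit tap voltage: 28.5 × 39.0/(443 + 39.0) = 2.31 V.
With the supply zeroed, R_s and R_g appear in parallel from the tap: R_th = R_s‖R_g = (443 × 39.0)/482.0 = 35.8 kΩ.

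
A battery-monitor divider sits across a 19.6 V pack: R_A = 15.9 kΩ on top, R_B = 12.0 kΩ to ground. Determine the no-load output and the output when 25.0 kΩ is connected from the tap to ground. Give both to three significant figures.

Unloaded: 8.43 V; loaded: 6.62 V

Open-circuit: V = 19.6 × 12.0/(15.9 + 12.0) = 8.43 V.
With the load, R_B becomes R_B‖R_L = 8.108 kΩ, so V = 19.6 × 8.108/24.01 = 6.62 V.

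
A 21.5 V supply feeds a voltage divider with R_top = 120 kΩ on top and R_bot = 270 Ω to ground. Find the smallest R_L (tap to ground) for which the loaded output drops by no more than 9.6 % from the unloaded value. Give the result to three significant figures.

R_L(min) ≈ 2.54 kΩ

Output resistance R_th = R_top‖R_bot = (120000 × 270)/120300 = 269.4 Ω.
The fractional drop is R_th/(R_th + R_L); requiring this ≤ 0.0960 gives R_L ≥ R_th(1/0.0960 − 1) = 269.4 × 9.417 = 2.54 kΩ.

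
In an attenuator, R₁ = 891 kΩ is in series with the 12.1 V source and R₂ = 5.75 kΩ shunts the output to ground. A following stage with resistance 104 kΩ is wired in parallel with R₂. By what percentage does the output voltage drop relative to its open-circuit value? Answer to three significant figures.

5.21 %

The divider's output (Thévenin) resistance is R₁‖R₂ = 5.713 kΩ.
Fractional drop under load = R_th/(R_th + R_L) = 5.713 / (5.713 + 104) = 0.05207.
So the output falls by 5.21 %.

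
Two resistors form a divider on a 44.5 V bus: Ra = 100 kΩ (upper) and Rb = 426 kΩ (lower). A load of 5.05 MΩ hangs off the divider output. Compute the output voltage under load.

The load sits in parallel with Rb: Rb‖R_L = (426 × 5050) / (426 + 5050) = 392.9 kΩ.
V_out = 44.5 × 392.9 / (100 + 392.9) = 44.5 × 392.9/492.9 = 35.5 V.

V_out ≈ 35.5 V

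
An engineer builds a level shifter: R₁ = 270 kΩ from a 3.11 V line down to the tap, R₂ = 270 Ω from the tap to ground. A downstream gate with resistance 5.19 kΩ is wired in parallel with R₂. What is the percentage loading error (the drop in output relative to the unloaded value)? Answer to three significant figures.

The divider's output (Thévenin) resistance is R₁‖R₂ = 269.7 Ω.
Fractional drop under load = R_th/(R_th + R_L) = 269.7 / (269.7 + 5190) = 0.04940.
So the output falls by 4.94 %.

4.94 %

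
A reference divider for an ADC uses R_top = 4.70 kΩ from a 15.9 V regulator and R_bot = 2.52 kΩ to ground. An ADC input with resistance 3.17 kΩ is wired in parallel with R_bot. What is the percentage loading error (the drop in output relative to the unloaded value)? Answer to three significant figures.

The divider's output (Thévenin) resistance is R_top‖R_bot = 1.640 kΩ.
Fractional drop under load = R_th/(R_th + R_L) = 1.640 / (1.640 + 3.17) = 0.3410.
So the output falls by 34.1 %.

34.1 %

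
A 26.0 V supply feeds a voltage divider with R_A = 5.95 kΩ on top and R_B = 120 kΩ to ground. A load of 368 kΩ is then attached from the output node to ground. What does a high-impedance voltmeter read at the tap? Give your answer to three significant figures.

V_out ≈ 24.4 V

The load sits in parallel with R_B: R_B‖R_L = (120 × 368) / (120 + 368) = 90.49 kΩ.
V_out = 26.0 × 90.49 / (5.95 + 90.49) = 26.0 × 90.49/96.44 = 24.4 V.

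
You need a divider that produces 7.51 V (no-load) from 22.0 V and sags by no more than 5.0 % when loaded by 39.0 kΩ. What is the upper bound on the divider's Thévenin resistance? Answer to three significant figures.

Loading drop = R_th/(R_th + R_L) ≤ 0.0500, so R_th ≤ R_L · ε/(1−ε) = 39.0 kΩ × 0.0500/0.9500 = 2.05 kΩ.

R_th ≤ 2.05 kΩ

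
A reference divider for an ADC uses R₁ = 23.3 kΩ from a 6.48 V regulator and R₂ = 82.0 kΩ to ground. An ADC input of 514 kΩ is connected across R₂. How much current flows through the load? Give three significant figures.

I_L ≈ 9.48 µA

R₂‖R_L = 70.72 kΩ; V_out = 6.48 × 70.72/94.02 = 4.874 V.
I_L = V_out / R_L = 4.874 / 514 kΩ = 9.48 µA.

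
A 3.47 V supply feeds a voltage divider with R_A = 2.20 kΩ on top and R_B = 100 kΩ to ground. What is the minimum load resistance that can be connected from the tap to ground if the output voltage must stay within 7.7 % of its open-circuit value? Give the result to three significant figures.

R_L(min) ≈ 25.8 kΩ

Output resistance R_th = R_A‖R_B = (2.20 × 100)/102.2 = 2.153 kΩ.
The fractional drop is R_th/(R_th + R_L); requiring this ≤ 0.0770 gives R_L ≥ R_th(1/0.0770 − 1) = 2.153 × 11.99 = 25.8 kΩ.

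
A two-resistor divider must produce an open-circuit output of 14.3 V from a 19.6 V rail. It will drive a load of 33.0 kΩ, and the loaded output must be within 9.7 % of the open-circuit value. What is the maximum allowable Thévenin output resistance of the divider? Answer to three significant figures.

Loading drop = R_th/(R_th + R_L) ≤ 0.0970, so R_th ≤ R_L · ε/(1−ε) = 33.0 kΩ × 0.0970/0.9030 = 3.54 kΩ.
(Any R1, R2 with R2/(R1+R2) = 0.730 and R1‖R2 ≤ 3.54 kΩ will meet the spec.)

R_th ≤ 3.54 kΩ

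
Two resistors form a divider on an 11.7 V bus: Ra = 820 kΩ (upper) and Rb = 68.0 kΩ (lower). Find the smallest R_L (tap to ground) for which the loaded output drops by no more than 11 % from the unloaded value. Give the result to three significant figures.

R_L(min) ≈ 508 kΩ

Output resistance R_th = Ra‖Rb = (820 × 68.0)/888.0 = 62.79 kΩ.
The fractional drop is R_th/(R_th + R_L); requiring this ≤ 0.110 gives R_L ≥ R_th(1/0.110 − 1) = 62.79 × 8.091 = 508 kΩ.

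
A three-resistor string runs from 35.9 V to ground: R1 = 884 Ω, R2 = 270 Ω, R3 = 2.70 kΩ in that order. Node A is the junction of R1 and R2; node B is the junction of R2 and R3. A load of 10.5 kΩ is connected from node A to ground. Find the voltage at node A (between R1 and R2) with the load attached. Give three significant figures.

V ≈ 26.0 V

Below node A the series string R2+R3 = 2970 Ω sits in parallel with the 10500 Ω load: 2315 Ω.
V_A = 35.9 × 2315/(884 + 2315) = 26.0 V.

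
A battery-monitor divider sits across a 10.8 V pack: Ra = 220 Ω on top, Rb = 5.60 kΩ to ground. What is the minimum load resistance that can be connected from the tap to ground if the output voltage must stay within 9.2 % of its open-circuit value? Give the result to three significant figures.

Output resistance R_th = Ra‖Rb = (220 × 5600)/5820 = 211.7 Ω.
The fractional drop is R_th/(R_th + R_L); requiring this ≤ 0.0920 gives R_L ≥ R_th(1/0.0920 − 1) = 211.7 × 9.870 = 2.09 kΩ.

R_L(min) ≈ 2.09 kΩ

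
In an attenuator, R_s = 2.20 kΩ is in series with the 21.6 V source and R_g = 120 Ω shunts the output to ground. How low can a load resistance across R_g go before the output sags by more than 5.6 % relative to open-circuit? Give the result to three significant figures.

Output resistance R_th = R_s‖R_g = (2200 × 120)/2320 = 113.8 Ω.
The fractional drop is R_th/(R_th + R_L); requiring this ≤ 0.0560 gives R_L ≥ R_th(1/0.0560 − 1) = 113.8 × 16.86 = 1.92 kΩ.

R_L(min) ≈ 1.92 kΩ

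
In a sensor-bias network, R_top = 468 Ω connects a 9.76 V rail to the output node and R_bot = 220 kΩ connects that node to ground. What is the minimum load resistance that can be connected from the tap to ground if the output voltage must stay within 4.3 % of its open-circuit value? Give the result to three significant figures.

R_L(min) ≈ 10.4 kΩ

Output resistance R_th = R_top‖R_bot = (468 × 220000)/220500 = 467.0 Ω.
The fractional drop is R_th/(R_th + R_L); requiring this ≤ 0.0430 gives R_L ≥ R_th(1/0.0430 − 1) = 467.0 × 22.26 = 10.4 kΩ.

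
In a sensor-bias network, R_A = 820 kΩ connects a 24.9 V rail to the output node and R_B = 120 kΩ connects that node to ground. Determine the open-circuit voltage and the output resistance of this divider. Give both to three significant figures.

V_th is the open-circuit tap voltage: 24.9 × 120/(820 + 120) = 3.18 V.
With the supply zeroed, R_A and R_B appear in parallel from the tap: R_th = R_A‖R_B = (820 × 120)/940.0 = 105 kΩ.

V_th = 3.18 V, R_th = 105 kΩ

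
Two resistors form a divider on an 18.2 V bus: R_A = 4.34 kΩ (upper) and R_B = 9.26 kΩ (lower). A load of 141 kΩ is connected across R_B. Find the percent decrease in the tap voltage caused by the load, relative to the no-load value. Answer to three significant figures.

The divider's output (Thévenin) resistance is R_A‖R_B = 2.955 kΩ.
Fractional drop under load = R_th/(R_th + R_L) = 2.955 / (2.955 + 141) = 0.02053.
So the output falls by 2.05 %.

2.05 %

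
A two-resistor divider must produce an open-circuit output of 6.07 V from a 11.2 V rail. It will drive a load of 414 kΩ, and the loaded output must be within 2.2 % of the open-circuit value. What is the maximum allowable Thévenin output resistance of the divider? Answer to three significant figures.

Loading drop = R_th/(R_th + R_L) ≤ 0.0220, so R_th ≤ R_L · ε/(1−ε) = 414 kΩ × 0.0220/0.9780 = 9.31 kΩ.

R_th ≤ 9.31 kΩ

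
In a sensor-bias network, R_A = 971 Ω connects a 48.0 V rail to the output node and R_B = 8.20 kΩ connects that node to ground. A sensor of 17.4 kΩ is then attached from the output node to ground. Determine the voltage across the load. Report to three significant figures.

The load sits in parallel with R_B: R_B‖R_L = (8200 × 17400) / (8200 + 17400) = 5573 Ω.
V_out = 48.0 × 5573 / (971 + 5573) = 48.0 × 5573/6544 = 40.9 V.
(Unloaded it would have been 42.9 V.)

V_out ≈ 40.9 V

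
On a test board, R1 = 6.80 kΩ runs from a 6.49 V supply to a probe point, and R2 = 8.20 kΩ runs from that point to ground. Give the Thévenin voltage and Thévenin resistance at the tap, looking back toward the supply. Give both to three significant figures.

V_th is the open-circuit tap voltage: 6.49 × 8.20/(6.80 + 8.20) = 3.55 V.
With the supply zeroed, R1 and R2 appear in parallel from the tap: R_th = R1‖R2 = (6.80 × 8.20)/15.00 = 3.72 kΩ.

V_th = 3.55 V, R_th = 3.72 kΩ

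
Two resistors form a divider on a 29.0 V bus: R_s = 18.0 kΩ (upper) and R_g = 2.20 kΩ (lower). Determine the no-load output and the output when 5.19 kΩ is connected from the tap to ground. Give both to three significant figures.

Unloaded: 3.16 V; loaded: 2.29 V

Open-circuit: V = 29.0 × 2.20/(18.0 + 2.20) = 3.16 V.
With the load, R_g becomes R_g‖R_L = 1.545 kΩ, so V = 29.0 × 1.545/19.55 = 2.29 V.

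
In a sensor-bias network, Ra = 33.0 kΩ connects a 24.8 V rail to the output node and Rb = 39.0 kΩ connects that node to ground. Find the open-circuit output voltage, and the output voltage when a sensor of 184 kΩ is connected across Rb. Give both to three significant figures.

Unloaded: 13.4 V; loaded: 12.2 V

Open-circuit: V = 24.8 × 39.0/(33.0 + 39.0) = 13.4 V.
With the load, Rb becomes Rb‖R_L = 32.18 kΩ, so V = 24.8 × 32.18/65.18 = 12.2 V.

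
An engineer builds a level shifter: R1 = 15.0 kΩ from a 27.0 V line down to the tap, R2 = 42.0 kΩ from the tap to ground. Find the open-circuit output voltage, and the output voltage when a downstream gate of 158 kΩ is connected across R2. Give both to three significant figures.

Unloaded: 19.9 V; loaded: 18.6 V

Open-circuit: V = 27.0 × 42.0/(15.0 + 42.0) = 19.9 V.
With the load, R2 becomes R2‖R_L = 33.18 kΩ, so V = 27.0 × 33.18/48.18 = 18.6 V.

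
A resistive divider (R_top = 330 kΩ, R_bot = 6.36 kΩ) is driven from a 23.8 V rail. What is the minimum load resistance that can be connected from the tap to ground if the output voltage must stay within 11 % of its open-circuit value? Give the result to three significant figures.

Output resistance R_th = R_top‖R_bot = (330 × 6.36)/336.4 = 6.240 kΩ.
The fractional drop is R_th/(R_th + R_L); requiring this ≤ 0.110 gives R_L ≥ R_th(1/0.110 − 1) = 6.240 × 8.091 = 50.5 kΩ.

R_L(min) ≈ 50.5 kΩ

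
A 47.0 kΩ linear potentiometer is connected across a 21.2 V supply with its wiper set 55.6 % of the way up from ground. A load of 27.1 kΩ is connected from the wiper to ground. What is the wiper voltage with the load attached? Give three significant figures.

V ≈ 8.25 V

The wiper splits the pot into (1−α)R = 20.87 kΩ above and αR = 26.13 kΩ below.
Lower section ‖ load = 13.30 kΩ.
V_wiper = 21.2 × 13.30/(20.87 + 13.30) = 8.25 V.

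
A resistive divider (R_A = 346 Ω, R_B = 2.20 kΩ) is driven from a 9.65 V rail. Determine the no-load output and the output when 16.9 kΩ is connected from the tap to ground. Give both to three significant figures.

Unloaded: 8.34 V; loaded: 8.19 V

Open-circuit: V = 9.65 × 2200/(346 + 2200) = 8.34 V.
With the load, R_B becomes R_B‖R_L = 1947 Ω, so V = 9.65 × 1947/2293 = 8.19 V.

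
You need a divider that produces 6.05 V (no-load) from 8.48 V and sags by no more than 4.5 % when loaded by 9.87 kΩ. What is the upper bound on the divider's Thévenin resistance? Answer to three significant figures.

Loading drop = R_th/(R_th + R_L) ≤ 0.0450, so R_th ≤ R_L · ε/(1−ε) = 9.87 kΩ × 0.0450/0.9550 = 465 Ω.

R_th ≤ 465 Ω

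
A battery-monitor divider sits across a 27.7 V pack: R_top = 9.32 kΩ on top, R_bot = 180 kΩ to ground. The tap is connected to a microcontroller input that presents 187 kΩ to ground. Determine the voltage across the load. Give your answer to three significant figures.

The load sits in parallel with R_bot: R_bot‖R_L = (180 × 187) / (180 + 187) = 91.72 kΩ.
V_out = 27.7 × 91.72 / (9.32 + 91.72) = 27.7 × 91.72/101.0 = 25.1 V.
(Unloaded it would have been 26.3 V.)

V_out ≈ 25.1 V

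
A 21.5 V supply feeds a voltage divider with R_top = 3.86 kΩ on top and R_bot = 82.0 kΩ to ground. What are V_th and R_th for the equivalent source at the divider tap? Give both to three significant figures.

V_th is the open-circuit tap voltage: 21.5 × 82.0/(3.86 + 82.0) = 20.5 V.
With the supply zeroed, R_top and R_bot appear in parallel from the tap: R_th = R_top‖R_bot = (3.86 × 82.0)/85.86 = 3.69 kΩ.

V_th = 20.5 V, R_th = 3.69 kΩ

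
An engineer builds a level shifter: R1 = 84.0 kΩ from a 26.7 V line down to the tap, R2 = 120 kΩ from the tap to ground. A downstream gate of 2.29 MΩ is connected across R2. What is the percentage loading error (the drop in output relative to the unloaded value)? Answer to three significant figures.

2.11 %

The divider's output (Thévenin) resistance is R1‖R2 = 49.41 kΩ.
Fractional drop under load = R_th/(R_th + R_L) = 49.41 / (49.41 + 2290) = 0.02112.
So the output falls by 2.11 %.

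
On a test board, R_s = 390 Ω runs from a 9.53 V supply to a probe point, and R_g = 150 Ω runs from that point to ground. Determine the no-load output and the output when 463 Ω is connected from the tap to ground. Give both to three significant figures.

Open-circuit: V = 9.53 × 150/(390 + 150) = 2.65 V.
With the load, R_g becomes R_g‖R_L = 113.3 Ω, so V = 9.53 × 113.3/503.3 = 2.15 V.

Unloaded: 2.65 V; loaded: 2.15 V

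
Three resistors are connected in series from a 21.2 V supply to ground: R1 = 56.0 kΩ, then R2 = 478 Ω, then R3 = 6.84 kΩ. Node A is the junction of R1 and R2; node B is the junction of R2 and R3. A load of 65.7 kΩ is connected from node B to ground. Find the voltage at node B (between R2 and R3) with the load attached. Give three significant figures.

V ≈ 2.10 V

At node B, R3 is in parallel with the load: R3‖R_L = 6195 Ω.
Below node A the resistance is R2 + (R3‖R_L) = 6673 Ω, so V_A = 21.2 × 6673/62670 = 2.257 V.
Then V_B = V_A × (R3‖R_L)/(R2 + R3‖R_L) = 2.257 × 6195/6673 = 2.10 V.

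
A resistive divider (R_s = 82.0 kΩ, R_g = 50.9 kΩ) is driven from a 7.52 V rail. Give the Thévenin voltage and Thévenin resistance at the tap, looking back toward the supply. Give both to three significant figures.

V_th = 2.88 V, R_th = 31.4 kΩ

V_th is the open-circuit tap voltage: 7.52 × 50.9/(82.0 + 50.9) = 2.88 V.
With the supply zeroed, R_s and R_g appear in parallel from the tap: R_th = R_s‖R_g = (82.0 × 50.9)/132.9 = 31.4 kΩ.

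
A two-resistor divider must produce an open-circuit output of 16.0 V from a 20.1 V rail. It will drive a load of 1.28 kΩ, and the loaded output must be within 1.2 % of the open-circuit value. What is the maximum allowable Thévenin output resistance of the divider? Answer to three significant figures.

R_th ≤ 15.5 Ω

Loading drop = R_th/(R_th + R_L) ≤ 0.0120, so R_th ≤ R_L · ε/(1−ε) = 1.28 kΩ × 0.0120/0.9880 = 15.5 Ω.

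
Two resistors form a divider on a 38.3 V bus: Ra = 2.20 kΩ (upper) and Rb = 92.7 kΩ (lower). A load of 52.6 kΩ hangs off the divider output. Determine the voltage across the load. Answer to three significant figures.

V_out ≈ 35.9 V

The load sits in parallel with Rb: Rb‖R_L = (92.7 × 52.6) / (92.7 + 52.6) = 33.56 kΩ.
V_out = 38.3 × 33.56 / (2.20 + 33.56) = 38.3 × 33.56/35.76 = 35.9 V.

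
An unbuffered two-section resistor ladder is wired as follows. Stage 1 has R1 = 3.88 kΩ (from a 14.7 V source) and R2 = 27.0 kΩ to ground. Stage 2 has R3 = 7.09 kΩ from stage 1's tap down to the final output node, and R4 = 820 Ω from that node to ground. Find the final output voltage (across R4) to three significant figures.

V_out ≈ 0.932 V

Stage 2 presents R3+R4 = 7910 Ω as a load on stage 1's tap.
Stage 1's lower leg becomes R2‖(R3+R4) = 6118 Ω, so V_mid = 14.7 × 6118/9998 = 8.995 V.
Stage 2 is itself unloaded: V_out = V_mid × R4/(R3+R4) = 8.995 × 820/7910 = 0.932 V.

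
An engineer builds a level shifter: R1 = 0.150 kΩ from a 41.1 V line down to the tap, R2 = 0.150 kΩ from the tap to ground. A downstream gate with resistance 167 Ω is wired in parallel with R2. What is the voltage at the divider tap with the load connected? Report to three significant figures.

V_out ≈ 14.2 V

The load sits in parallel with R2: R2‖R_L = (150 × 167) / (150 + 167) = 79.02 Ω.
V_out = 41.1 × 79.02 / (150 + 79.02) = 41.1 × 79.02/229.0 = 14.2 V.
(Unloaded it would have been 20.6 V.)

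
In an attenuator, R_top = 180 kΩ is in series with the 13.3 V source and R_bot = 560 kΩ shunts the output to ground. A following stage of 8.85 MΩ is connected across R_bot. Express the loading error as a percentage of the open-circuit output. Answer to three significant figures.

1.52 %

The divider's output (Thévenin) resistance is R_top‖R_bot = 136.2 kΩ.
Fractional drop under load = R_th/(R_th + R_L) = 136.2 / (136.2 + 8850) = 0.01516.
So the output falls by 1.52 %.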